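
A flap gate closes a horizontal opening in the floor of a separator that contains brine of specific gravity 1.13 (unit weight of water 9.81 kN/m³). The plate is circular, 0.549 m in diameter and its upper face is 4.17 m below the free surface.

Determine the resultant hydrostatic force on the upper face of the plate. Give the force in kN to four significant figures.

F ≈ 10.94 kN

γ = 1.13 × 9.81 = 11.0853 kN/m³.
The plate is horizontal, so pressure is uniform at p = γ·h = 11.0853 × 4.17 = 46.2257 kN/m².
A = π(0.2745)² = 0.23672 m².
F = p·A = 46.2257 × 0.23672 = 10.9425 kN.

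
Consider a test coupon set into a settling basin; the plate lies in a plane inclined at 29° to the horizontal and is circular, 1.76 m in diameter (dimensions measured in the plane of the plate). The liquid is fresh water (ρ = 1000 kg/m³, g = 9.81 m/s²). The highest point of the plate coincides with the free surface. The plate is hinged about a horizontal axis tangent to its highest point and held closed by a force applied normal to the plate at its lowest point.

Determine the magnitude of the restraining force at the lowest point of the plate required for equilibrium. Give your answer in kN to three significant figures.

P ≈ 6.36 kN

γ = ρg = 1000 × 9.81 = 9810 N/m³ = 9.81 kN/m³.
Let θ = 29° be the plate's angle to the horizontal; measure y along the incline from where the plane meets the free surface. Vertical depth h = y·sinθ with sinθ = 0.484810.
The centroid is at the centre, 0.88 m below the top of the plate, so y_c = 0.88 m and h_c = 0.88 × 0.484810 = 0.426633 m.
A = π(0.88)² = 2.43285 m².
Resultant F = γ·h_c·A = 9.81 × 0.426633 × 2.43285 = 10.1821 kN.
I_c = πr⁴/4 = π × 0.88⁴/4 = 0.471 m⁴.
Centre of pressure: y_p = y_c + I_c/(y_c·A) = 0.88 + 0.471/(0.88 × 2.43285) = 0.88 + 0.22 = 1.1 m along the plane.
The resultant acts 0.88 + 0.22 = 1.1 m (along the plate) below the hinge at the top edge, so the moment about the hinge is M = F × 1.1 = 10.1821 × 1.1 = 11.2003 kN·m.
A normal force at the bottom, 1.76 m from the hinge, must supply this moment: P = 11.2003/1.76 = 6.36381 kN.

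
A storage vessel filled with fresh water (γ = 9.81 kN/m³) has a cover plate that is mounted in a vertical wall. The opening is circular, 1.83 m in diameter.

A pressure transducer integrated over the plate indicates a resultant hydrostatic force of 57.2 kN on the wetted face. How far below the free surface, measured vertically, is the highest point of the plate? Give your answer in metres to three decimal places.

γ = 9.81 kN/m³.
A = π(0.915)² = 2.63022 m².
From F = γ·h_c·A, the centroid depth is h_c = 57.2/(9.81 × 2.63022) = 2.21684 m.
The centroid is at the centre, 0.915 m below the top of the plate, so the highest point sits at h_top = 2.21684 − 0.915 = 1.30184 m below the surface.

d_top ≈ 1.302 m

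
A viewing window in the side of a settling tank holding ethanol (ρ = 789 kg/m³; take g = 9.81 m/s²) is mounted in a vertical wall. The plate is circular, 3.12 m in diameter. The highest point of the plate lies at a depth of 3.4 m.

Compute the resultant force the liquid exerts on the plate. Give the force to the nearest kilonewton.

γ = ρg = 789 × 9.81 / 1000 = 7.74009 kN/m³.
The centroid is at the centre, 1.56 m below the top of the plate, so the centroid depth is h_c = 3.4 + 1.56 = 4.96 m.
A = π(1.56)² = 7.64538 m².
Resultant F = γ·h_c·A = 7.74009 × 4.96 × 7.64538 = 293.513 kN.

F ≈ 294 kN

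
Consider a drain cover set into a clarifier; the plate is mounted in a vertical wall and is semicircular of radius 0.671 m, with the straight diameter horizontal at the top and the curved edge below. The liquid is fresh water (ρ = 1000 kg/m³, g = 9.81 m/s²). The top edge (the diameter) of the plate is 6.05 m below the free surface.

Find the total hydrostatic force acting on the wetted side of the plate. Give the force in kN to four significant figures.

γ = ρg = 1000 × 9.81 = 9810 N/m³ = 9.81 kN/m³.
The centroid of a semicircle lies 4r/(3π) = 0.284781 m from the diameter, here below the top edge, so the centroid depth is h_c = 6.05 + 0.284781 = 6.33478 m.
A = πr²/2 = π × 0.671²/2 = 0.707237 m².
Resultant F = γ·h_c·A = 9.81 × 6.33478 × 0.707237 = 43.9507 kN.

F ≈ 43.95 kN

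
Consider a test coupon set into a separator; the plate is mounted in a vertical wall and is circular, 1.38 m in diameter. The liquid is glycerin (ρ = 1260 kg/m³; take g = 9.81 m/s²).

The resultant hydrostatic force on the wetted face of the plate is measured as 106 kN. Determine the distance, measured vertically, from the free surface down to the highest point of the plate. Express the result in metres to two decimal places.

d_top ≈ 5.04 m

γ = ρg = 1260 × 9.81 / 1000 = 12.3606 kN/m³.
A = π(0.69)² = 1.49571 m².
From F = γ·h_c·A, the centroid depth is h_c = 106/(12.3606 × 1.49571) = 5.73349 m.
The centroid is at the centre, 0.69 m below the top of the plate, so the highest point sits at h_top = 5.73349 − 0.69 = 5.04349 m below the surface.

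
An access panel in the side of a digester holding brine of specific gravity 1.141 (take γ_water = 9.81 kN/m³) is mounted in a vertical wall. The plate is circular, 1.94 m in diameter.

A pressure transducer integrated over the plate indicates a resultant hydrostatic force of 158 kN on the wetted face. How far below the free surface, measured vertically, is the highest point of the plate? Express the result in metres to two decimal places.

γ = 1.141 × 9.81 = 11.19321 kN/m³.
A = π(0.97)² = 2.95592 m².
From F = γ·h_c·A, the centroid depth is h_c = 158/(11.19321 × 2.95592) = 4.7754 m.
The centroid is at the centre, 0.97 m below the top of the plate, so the highest point sits at h_top = 4.7754 − 0.97 = 3.8054 m below the surface.

d_top ≈ 3.81 m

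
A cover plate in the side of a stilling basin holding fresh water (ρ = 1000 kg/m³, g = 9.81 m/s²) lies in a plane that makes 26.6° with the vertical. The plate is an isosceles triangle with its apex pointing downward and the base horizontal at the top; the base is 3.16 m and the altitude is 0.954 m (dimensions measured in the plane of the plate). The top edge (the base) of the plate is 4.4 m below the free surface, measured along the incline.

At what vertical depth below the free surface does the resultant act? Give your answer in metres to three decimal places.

h_p = 4.228 m

γ = ρg = 1000 × 9.81 = 9810 N/m³ = 9.81 kN/m³.
The plate makes 26.6° with the vertical, i.e. θ = 90° − 26.6° = 63.4° to the horizontal. Measuring y along the incline from the free-surface line, vertical depth h = y·sinθ with sinθ = 0.894154.
With the apex down, the centroid sits h/3 = 0.954/3 = 0.318 m below the base (the top edge), so y_c = 4.4 + 0.318 = 4.718 m and h_c = 4.718 × 0.894154 = 4.21862 m.
A = ½ × 3.16 × 0.954 = 1.50732 m².
Resultant F = γ·h_c·A = 9.81 × 4.21862 × 1.50732 = 62.3799 kN.
I_c = b·h³/36 = 3.16 × 0.954³/36 = 0.0762131 m⁴.
Centre of pressure: y_p = y_c + I_c/(y_c·A) = 4.718 + 0.0762131/(4.718 × 1.50732) = 4.718 + 0.0107168 = 4.72872 m along the plane.
Vertically, h_p = y_p·sinθ = 4.72872 × 0.894154 = 4.2282 m.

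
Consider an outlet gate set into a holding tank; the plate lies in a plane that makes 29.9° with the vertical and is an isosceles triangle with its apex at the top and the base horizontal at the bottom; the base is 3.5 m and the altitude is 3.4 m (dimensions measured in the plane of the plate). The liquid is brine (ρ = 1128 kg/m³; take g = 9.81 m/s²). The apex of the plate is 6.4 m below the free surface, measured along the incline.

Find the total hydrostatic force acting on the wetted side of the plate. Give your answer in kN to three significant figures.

γ = ρg = 1128 × 9.81 / 1000 = 11.06568 kN/m³.
The plate makes 29.9° with the vertical, i.e. θ = 90° − 29.9° = 60.1° to the horizontal. Measuring y along the incline from the free-surface line, vertical depth h = y·sinθ with sinθ = 0.866897.
With the apex up, the centroid sits 2h/3 = 2 × 3.4/3 = 2.26667 m below the apex, so y_c = 6.4 + 2.26667 = 8.66667 m and h_c = 8.66667 × 0.866897 = 7.51311 m.
A = ½ × 3.5 × 3.4 = 5.95 m².
Resultant F = γ·h_c·A = 11.06568 × 7.51311 × 5.95 = 494.669 kN.

F ≈ 495 kN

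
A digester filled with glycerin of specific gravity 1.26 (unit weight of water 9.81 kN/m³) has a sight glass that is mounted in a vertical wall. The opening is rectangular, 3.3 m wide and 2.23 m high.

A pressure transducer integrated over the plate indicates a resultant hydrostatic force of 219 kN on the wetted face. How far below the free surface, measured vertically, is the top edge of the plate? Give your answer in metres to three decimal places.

d_top ≈ 1.293 m

γ = 1.26 × 9.81 = 12.3606 kN/m³.
A = 3.3 × 2.23 = 7.359 m².
From F = γ·h_c·A, the centroid depth is h_c = 219/(12.3606 × 7.359) = 2.40761 m.
The centroid lies 2.23/2 = 1.115 m below the top edge, so the top edge sits at h_top = 2.40761 − 1.115 = 1.29261 m below the surface.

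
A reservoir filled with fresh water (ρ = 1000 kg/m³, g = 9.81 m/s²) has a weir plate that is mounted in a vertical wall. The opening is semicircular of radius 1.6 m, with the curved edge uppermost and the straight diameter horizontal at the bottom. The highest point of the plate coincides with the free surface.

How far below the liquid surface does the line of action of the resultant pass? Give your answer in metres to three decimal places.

h_p = 1.115 m

γ = ρg = 1000 × 9.81 = 9810 N/m³ = 9.81 kN/m³.
The centroid lies 4r/(3π) = 0.679061 m above the diameter, so r − 4r/(3π) = 1.6 − 0.679061 = 0.920939 m below the topmost point, so the centroid depth is h_c = 0.920939 m.
A = πr²/2 = π × 1.6²/2 = 4.02124 m².
Resultant F = γ·h_c·A = 9.81 × 0.920939 × 4.02124 = 36.3295 kN.
I_c = (π/8 − 8/(9π))·r⁴ = 0.109757 × 1.6⁴ = 0.719303 m⁴.
Centre of pressure: y_p = y_c + I_c/(y_c·A) = 0.920939 + 0.719303/(0.920939 × 4.02124) = 0.920939 + 0.194232 = 1.11517 m along the plane.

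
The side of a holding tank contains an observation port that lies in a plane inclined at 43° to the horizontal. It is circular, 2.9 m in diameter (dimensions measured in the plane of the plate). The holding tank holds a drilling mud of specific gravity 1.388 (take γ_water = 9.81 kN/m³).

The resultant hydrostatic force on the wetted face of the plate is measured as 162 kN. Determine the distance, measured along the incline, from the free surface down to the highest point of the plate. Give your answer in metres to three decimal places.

y_top ≈ 1.191 m

γ = 1.388 × 9.81 = 13.61628 kN/m³.
A = π(1.45)² = 6.6052 m².
From F = γ·h_c·A, the centroid depth is h_c = 162/(13.61628 × 6.6052) = 1.80124 m.
Let θ = 43° be the plate's angle to the horizontal; measure y along the incline from where the plane meets the free surface. Vertical depth h = y·sinθ with sinθ = 0.681998.
Along the incline, y_c = h_c/sinθ = 1.80124/0.681998 = 2.64112 m.
The centroid is at the centre, 1.45 m below the top of the plate, so the highest point sits at y_top = 2.64112 − 1.45 = 1.19112 m along the incline.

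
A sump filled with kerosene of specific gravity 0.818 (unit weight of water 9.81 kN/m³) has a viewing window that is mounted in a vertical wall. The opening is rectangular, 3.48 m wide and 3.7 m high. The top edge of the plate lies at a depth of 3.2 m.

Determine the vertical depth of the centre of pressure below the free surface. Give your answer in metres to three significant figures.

γ = 0.818 × 9.81 = 8.02458 kN/m³.
The centroid lies 3.7/2 = 1.85 m below the top edge, so the centroid depth is h_c = 3.2 + 1.85 = 5.05 m.
A = 3.48 × 3.7 = 12.876 m².
Resultant F = γ·h_c·A = 8.02458 × 5.05 × 12.876 = 521.789 kN.
I_c = b·h³/12 = 3.48 × 3.7³/12 = 14.6894 m⁴.
Centre of pressure: y_p = y_c + I_c/(y_c·A) = 5.05 + 14.6894/(5.05 × 12.876) = 5.05 + 0.225908 = 5.27591 m along the plane.

h_p = 5.28 m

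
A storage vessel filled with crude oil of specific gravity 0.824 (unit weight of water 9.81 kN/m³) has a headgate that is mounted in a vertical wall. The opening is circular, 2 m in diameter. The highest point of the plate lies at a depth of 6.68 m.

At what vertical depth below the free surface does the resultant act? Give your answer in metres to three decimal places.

γ = 0.824 × 9.81 = 8.08344 kN/m³.
The centroid is at the centre, 1 m below the top of the plate, so the centroid depth is h_c = 6.68 + 1 = 7.68 m.
A = π(1)² = 3.14159 m².
Resultant F = γ·h_c·A = 8.08344 × 7.68 × 3.14159 = 195.032 kN.
I_c = πr⁴/4 = π × 1⁴/4 = 0.785398 m⁴.
Centre of pressure: y_p = y_c + I_c/(y_c·A) = 7.68 + 0.785398/(7.68 × 3.14159) = 7.68 + 0.0325521 = 7.71255 m along the plane.

h_p = 7.713 m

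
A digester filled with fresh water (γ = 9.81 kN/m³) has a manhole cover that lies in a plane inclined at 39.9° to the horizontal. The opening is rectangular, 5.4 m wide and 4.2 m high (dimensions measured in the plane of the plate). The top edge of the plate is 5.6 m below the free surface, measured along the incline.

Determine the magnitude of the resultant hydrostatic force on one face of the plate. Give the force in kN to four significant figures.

γ = 9.81 kN/m³.
Let θ = 39.9° be the plate's angle to the horizontal; measure y along the incline from where the plane meets the free surface. Vertical depth h = y·sinθ with sinθ = 0.641450.
The centroid lies 4.2/2 = 2.1 m below the top edge, so y_c = 5.6 + 2.1 = 7.7 m and h_c = 7.7 × 0.641450 = 4.93917 m.
A = 5.4 × 4.2 = 22.68 m².
Resultant F = γ·h_c·A = 9.81 × 4.93917 × 22.68 = 1098.92 kN.

F ≈ 1099 kN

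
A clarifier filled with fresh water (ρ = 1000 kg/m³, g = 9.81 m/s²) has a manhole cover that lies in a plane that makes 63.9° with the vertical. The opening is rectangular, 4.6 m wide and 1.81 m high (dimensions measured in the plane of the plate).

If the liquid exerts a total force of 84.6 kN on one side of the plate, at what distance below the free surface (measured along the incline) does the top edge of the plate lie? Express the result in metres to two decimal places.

y_top ≈ 1.45 m

γ = ρg = 1000 × 9.81 = 9810 N/m³ = 9.81 kN/m³.
A = 4.6 × 1.81 = 8.326 m².
From F = γ·h_c·A, the centroid depth is h_c = 84.6/(9.81 × 8.326) = 1.03577 m.
The plate makes 63.9° with the vertical, i.e. θ = 90° − 63.9° = 26.1° to the horizontal. Measuring y along the incline from the free-surface line, vertical depth h = y·sinθ with sinθ = 0.439939.
Along the incline, y_c = h_c/sinθ = 1.03577/0.439939 = 2.35435 m.
The centroid lies 1.81/2 = 0.905 m below the top edge, so the top edge sits at y_top = 2.35435 − 0.905 = 1.44935 m along the incline.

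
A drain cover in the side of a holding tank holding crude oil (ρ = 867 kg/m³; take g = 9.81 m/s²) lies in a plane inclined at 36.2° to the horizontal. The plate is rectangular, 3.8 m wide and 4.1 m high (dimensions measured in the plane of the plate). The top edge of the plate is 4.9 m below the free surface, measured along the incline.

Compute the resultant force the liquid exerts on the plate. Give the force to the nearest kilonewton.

F ≈ 544 kN

γ = ρg = 867 × 9.81 / 1000 = 8.50527 kN/m³.
Let θ = 36.2° be the plate's angle to the horizontal; measure y along the incline from where the plane meets the free surface. Vertical depth h = y·sinθ with sinθ = 0.590606.
The centroid lies 4.1/2 = 2.05 m below the top edge, so y_c = 4.9 + 2.05 = 6.95 m and h_c = 6.95 × 0.590606 = 4.10471 m.
A = 3.8 × 4.1 = 15.58 m².
Resultant F = γ·h_c·A = 8.50527 × 4.10471 × 15.58 = 543.924 kN.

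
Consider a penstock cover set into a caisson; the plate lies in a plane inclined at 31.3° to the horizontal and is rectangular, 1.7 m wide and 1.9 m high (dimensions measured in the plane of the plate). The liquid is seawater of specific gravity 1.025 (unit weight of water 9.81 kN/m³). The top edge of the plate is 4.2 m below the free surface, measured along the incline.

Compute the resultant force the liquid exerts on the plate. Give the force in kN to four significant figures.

F ≈ 86.90 kN

γ = 1.025 × 9.81 = 10.05525 kN/m³.
Let θ = 31.3° be the plate's angle to the horizontal; measure y along the incline from where the plane meets the free surface. Vertical depth h = y·sinθ with sinθ = 0.519519.
The centroid lies 1.9/2 = 0.95 m below the top edge, so y_c = 4.2 + 0.95 = 5.15 m and h_c = 5.15 × 0.519519 = 2.67552 m.
A = 1.7 × 1.9 = 3.23 m².
Resultant F = γ·h_c·A = 10.05525 × 2.67552 × 3.23 = 86.8968 kN.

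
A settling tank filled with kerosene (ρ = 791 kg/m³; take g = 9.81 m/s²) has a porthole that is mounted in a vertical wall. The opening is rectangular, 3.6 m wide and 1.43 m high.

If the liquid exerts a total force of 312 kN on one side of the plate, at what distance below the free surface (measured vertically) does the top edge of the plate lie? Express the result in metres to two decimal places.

γ = ρg = 791 × 9.81 / 1000 = 7.75971 kN/m³.
A = 3.6 × 1.43 = 5.148 m².
From F = γ·h_c·A, the centroid depth is h_c = 312/(7.75971 × 5.148) = 7.81035 m.
The centroid lies 1.43/2 = 0.715 m below the top edge, so the top edge sits at h_top = 7.81035 − 0.715 = 7.09535 m below the surface.

d_top ≈ 7.10 m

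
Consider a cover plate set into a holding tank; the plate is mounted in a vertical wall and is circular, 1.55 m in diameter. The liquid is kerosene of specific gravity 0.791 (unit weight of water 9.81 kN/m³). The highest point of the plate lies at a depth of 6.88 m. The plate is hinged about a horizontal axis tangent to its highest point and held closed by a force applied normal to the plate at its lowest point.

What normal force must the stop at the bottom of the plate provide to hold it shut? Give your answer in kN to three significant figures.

P ≈ 57.5 kN

γ = 0.791 × 9.81 = 7.75971 kN/m³.
The centroid is at the centre, 0.775 m below the top of the plate, so the centroid depth is h_c = 6.88 + 0.775 = 7.655 m.
A = π(0.775)² = 1.88692 m².
Resultant F = γ·h_c·A = 7.75971 × 7.655 × 1.88692 = 112.084 kN.
I_c = πr⁴/4 = π × 0.775⁴/4 = 0.283333 m⁴.
Centre of pressure: y_p = y_c + I_c/(y_c·A) = 7.655 + 0.283333/(7.655 × 1.88692) = 7.655 + 0.0196155 = 7.67462 m along the plane.
The resultant acts 0.775 + 0.0196155 = 0.794616 m (along the plate) below the hinge at the top edge, so the moment about the hinge is M = F × 0.794616 = 112.084 × 0.794616 = 89.0637 kN·m.
A normal force at the bottom, 1.55 m from the hinge, must supply this moment: P = 89.0637/1.55 = 57.4605 kN.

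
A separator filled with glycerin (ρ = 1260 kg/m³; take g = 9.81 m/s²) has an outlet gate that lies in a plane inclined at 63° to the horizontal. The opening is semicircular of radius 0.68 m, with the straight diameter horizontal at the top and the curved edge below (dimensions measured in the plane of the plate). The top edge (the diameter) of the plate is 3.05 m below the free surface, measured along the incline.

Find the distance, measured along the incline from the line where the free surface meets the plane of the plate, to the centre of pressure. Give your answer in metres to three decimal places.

γ = ρg = 1260 × 9.81 / 1000 = 12.3606 kN/m³.
Let θ = 63° be the plate's angle to the horizontal; measure y along the incline from where the plane meets the free surface. Vertical depth h = y·sinθ with sinθ = 0.891007.
The centroid of a semicircle lies 4r/(3π) = 0.288601 m from the diameter, here below the top edge, so y_c = 3.05 + 0.288601 = 3.3386 m and h_c = 3.3386 × 0.891007 = 2.97472 m.
A = πr²/2 = π × 0.68²/2 = 0.726336 m².
Resultant F = γ·h_c·A = 12.3606 × 2.97472 × 0.726336 = 26.7069 kN.
I_c = (π/8 − 8/(9π))·r⁴ = 0.109757 × 0.68⁴ = 0.0234676 m⁴.
Centre of pressure: y_p = y_c + I_c/(y_c·A) = 3.3386 + 0.0234676/(3.3386 × 0.726336) = 3.3386 + 0.00967758 = 3.34828 m along the plane.

y_p = 3.348 m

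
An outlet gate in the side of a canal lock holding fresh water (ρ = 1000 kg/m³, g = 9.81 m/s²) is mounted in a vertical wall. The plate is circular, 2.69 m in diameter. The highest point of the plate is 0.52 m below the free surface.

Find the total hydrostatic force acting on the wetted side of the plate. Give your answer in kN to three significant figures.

F ≈ 104 kN

γ = ρg = 1000 × 9.81 = 9810 N/m³ = 9.81 kN/m³.
The centroid is at the centre, 1.345 m below the top of the plate, so the centroid depth is h_c = 0.52 + 1.345 = 1.865 m.
A = π(1.345)² = 5.68322 m².
Resultant F = γ·h_c·A = 9.81 × 1.865 × 5.68322 = 103.978 kN.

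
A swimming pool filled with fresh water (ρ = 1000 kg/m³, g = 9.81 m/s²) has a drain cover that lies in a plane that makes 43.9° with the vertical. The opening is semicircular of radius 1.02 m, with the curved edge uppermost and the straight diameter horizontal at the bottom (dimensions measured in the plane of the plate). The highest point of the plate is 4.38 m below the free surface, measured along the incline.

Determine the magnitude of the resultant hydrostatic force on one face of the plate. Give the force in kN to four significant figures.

γ = ρg = 1000 × 9.81 = 9810 N/m³ = 9.81 kN/m³.
The plate makes 43.9° with the vertical, i.e. θ = 90° − 43.9° = 46.1° to the horizontal. Measuring y along the incline from the free-surface line, vertical depth h = y·sinθ with sinθ = 0.720551.
The centroid lies 4r/(3π) = 0.432901 m above the diameter, so r − 4r/(3π) = 1.02 − 0.432901 = 0.587099 m below the topmost point, so y_c = 4.38 + 0.587099 = 4.9671 m and h_c = 4.9671 × 0.720551 = 3.57905 m.
A = πr²/2 = π × 1.02²/2 = 1.63426 m².
Resultant F = γ·h_c·A = 9.81 × 3.57905 × 1.63426 = 57.3797 kN.

F ≈ 57.38 kN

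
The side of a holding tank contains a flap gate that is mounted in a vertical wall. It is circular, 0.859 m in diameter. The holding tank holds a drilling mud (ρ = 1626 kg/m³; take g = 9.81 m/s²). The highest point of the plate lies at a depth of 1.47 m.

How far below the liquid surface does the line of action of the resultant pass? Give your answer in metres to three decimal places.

h_p = 1.924 m

γ = ρg = 1626 × 9.81 / 1000 = 15.95106 kN/m³.
The centroid is at the centre, 0.4295 m below the top of the plate, so the centroid depth is h_c = 1.47 + 0.4295 = 1.8995 m.
A = π(0.4295)² = 0.57953 m².
Resultant F = γ·h_c·A = 15.95106 × 1.8995 × 0.57953 = 17.5592 kN.
I_c = πr⁴/4 = π × 0.4295⁴/4 = 0.0267265 m⁴.
Centre of pressure: y_p = y_c + I_c/(y_c·A) = 1.8995 + 0.0267265/(1.8995 × 0.57953) = 1.8995 + 0.0242788 = 1.92378 m along the plane.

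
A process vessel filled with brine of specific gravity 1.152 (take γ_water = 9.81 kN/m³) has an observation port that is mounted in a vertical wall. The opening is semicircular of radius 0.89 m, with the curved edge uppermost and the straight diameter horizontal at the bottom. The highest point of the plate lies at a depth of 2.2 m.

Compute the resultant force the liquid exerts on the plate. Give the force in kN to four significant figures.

γ = 1.152 × 9.81 = 11.30112 kN/m³.
The centroid lies 4r/(3π) = 0.377728 m above the diameter, so r − 4r/(3π) = 0.89 − 0.377728 = 0.512272 m below the topmost point, so the centroid depth is h_c = 2.2 + 0.512272 = 2.71227 m.
A = πr²/2 = π × 0.89²/2 = 1.24423 m².
Resultant F = γ·h_c·A = 11.30112 × 2.71227 × 1.24423 = 38.1378 kN.

F ≈ 38.14 kN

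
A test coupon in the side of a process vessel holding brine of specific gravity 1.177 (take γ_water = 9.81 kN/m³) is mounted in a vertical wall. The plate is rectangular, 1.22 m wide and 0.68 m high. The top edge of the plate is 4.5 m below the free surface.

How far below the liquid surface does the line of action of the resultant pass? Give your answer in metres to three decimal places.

γ = 1.177 × 9.81 = 11.54637 kN/m³.
The centroid lies 0.68/2 = 0.34 m below the top edge, so the centroid depth is h_c = 4.5 + 0.34 = 4.84 m.
A = 1.22 × 0.68 = 0.8296 m².
Resultant F = γ·h_c·A = 11.54637 × 4.84 × 0.8296 = 46.3617 kN.
I_c = b·h³/12 = 1.22 × 0.68³/12 = 0.0319673 m⁴.
Centre of pressure: y_p = y_c + I_c/(y_c·A) = 4.84 + 0.0319673/(4.84 × 0.8296) = 4.84 + 0.00796144 = 4.84796 m along the plane.

h_p = 4.848 m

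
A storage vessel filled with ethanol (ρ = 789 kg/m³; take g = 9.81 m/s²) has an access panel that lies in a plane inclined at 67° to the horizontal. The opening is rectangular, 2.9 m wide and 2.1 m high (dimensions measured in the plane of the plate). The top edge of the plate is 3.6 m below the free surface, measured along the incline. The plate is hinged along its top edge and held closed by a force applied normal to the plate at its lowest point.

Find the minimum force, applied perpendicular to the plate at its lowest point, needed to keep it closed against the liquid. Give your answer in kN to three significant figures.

P ≈ 108 kN

γ = ρg = 789 × 9.81 / 1000 = 7.74009 kN/m³.
Let θ = 67° be the plate's angle to the horizontal; measure y along the incline from where the plane meets the free surface. Vertical depth h = y·sinθ with sinθ = 0.920505.
The centroid lies 2.1/2 = 1.05 m below the top edge, so y_c = 3.6 + 1.05 = 4.65 m and h_c = 4.65 × 0.920505 = 4.28035 m.
A = 2.9 × 2.1 = 6.09 m².
Resultant F = γ·h_c·A = 7.74009 × 4.28035 × 6.09 = 201.763 kN.
I_c = b·h³/12 = 2.9 × 2.1³/12 = 2.23808 m⁴.
Centre of pressure: y_p = y_c + I_c/(y_c·A) = 4.65 + 2.23808/(4.65 × 6.09) = 4.65 + 0.0790324 = 4.72903 m along the plane.
The resultant acts 1.05 + 0.0790324 = 1.12903 m (along the plate) below the hinge at the top edge, so the moment about the hinge is M = F × 1.12903 = 201.763 × 1.12903 = 227.796 kN·m.
A normal force at the bottom, 2.1 m from the hinge, must supply this moment: P = 227.796/2.1 = 108.474 kN.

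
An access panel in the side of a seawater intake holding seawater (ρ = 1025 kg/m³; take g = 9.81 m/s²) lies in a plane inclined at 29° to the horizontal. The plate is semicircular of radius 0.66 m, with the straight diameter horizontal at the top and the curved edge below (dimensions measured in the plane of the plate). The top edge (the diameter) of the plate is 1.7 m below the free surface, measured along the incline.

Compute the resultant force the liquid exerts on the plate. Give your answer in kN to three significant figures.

γ = ρg = 1025 × 9.81 / 1000 = 10.05525 kN/m³.
Let θ = 29° be the plate's angle to the horizontal; measure y along the incline from where the plane meets the free surface. Vertical depth h = y·sinθ with sinθ = 0.484810.
The centroid of a semicircle lies 4r/(3π) = 0.280113 m from the diameter, here below the top edge, so y_c = 1.7 + 0.280113 = 1.98011 m and h_c = 1.98011 × 0.484810 = 0.959977 m.
A = πr²/2 = π × 0.66²/2 = 0.684239 m².
Resultant F = γ·h_c·A = 10.05525 × 0.959977 × 0.684239 = 6.60483 kN.

F ≈ 6.60 kN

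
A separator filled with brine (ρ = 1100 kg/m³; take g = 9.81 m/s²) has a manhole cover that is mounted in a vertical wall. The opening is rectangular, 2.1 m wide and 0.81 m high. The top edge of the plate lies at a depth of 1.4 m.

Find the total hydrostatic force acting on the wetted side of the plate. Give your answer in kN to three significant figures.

γ = ρg = 1100 × 9.81 / 1000 = 10.791 kN/m³.
The centroid lies 0.81/2 = 0.405 m below the top edge, so the centroid depth is h_c = 1.4 + 0.405 = 1.805 m.
A = 2.1 × 0.81 = 1.701 m².
Resultant F = γ·h_c·A = 10.791 × 1.805 × 1.701 = 33.1317 kN.

F ≈ 33.1 kN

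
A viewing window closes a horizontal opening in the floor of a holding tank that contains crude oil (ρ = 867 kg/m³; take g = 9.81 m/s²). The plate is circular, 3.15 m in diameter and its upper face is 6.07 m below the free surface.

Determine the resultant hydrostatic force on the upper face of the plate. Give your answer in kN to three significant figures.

F ≈ 402 kN

γ = ρg = 867 × 9.81 / 1000 = 8.50527 kN/m³.
The plate is horizontal, so pressure is uniform at p = γ·h = 8.50527 × 6.07 = 51.627 kN/m².
A = π(1.575)² = 7.79311 m².
F = p·A = 51.627 × 7.79311 = 402.335 kN.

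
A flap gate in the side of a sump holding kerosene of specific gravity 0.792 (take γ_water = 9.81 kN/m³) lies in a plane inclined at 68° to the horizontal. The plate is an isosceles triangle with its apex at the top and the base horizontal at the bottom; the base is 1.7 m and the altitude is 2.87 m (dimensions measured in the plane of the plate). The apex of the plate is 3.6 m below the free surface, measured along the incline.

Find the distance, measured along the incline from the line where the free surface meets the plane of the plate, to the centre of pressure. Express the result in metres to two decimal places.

γ = 0.792 × 9.81 = 7.76952 kN/m³.
Let θ = 68° be the plate's angle to the horizontal; measure y along the incline from where the plane meets the free surface. Vertical depth h = y·sinθ with sinθ = 0.927184.
With the apex up, the centroid sits 2h/3 = 2 × 2.87/3 = 1.91333 m below the apex, so y_c = 3.6 + 1.91333 = 5.51333 m and h_c = 5.51333 × 0.927184 = 5.11187 m.
A = ½ × 1.7 × 2.87 = 2.4395 m².
Resultant F = γ·h_c·A = 7.76952 × 5.11187 × 2.4395 = 96.8891 kN.
I_c = b·h³/36 = 1.7 × 2.87³/36 = 1.11633 m⁴.
Centre of pressure: y_p = y_c + I_c/(y_c·A) = 5.51333 + 1.11633/(5.51333 × 2.4395) = 5.51333 + 0.0829999 = 5.59633 m along the plane.

y_p = 5.60 m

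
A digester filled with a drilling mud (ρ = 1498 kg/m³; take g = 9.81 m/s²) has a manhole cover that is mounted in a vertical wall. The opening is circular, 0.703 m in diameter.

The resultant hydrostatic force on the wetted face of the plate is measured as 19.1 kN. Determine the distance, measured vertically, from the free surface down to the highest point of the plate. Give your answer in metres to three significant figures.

d_top ≈ 3.00 m

γ = ρg = 1498 × 9.81 / 1000 = 14.69538 kN/m³.
A = π(0.3515)² = 0.388151 m².
From F = γ·h_c·A, the centroid depth is h_c = 19.1/(14.69538 × 0.388151) = 3.34851 m.
The centroid is at the centre, 0.3515 m below the top of the plate, so the highest point sits at h_top = 3.34851 − 0.3515 = 2.99701 m below the surface.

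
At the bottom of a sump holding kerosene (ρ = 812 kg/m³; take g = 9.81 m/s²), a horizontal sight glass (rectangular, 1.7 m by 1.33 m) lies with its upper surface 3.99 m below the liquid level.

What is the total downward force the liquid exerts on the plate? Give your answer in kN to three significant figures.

γ = ρg = 812 × 9.81 / 1000 = 7.96572 kN/m³.
The plate is horizontal, so pressure is uniform at p = γ·h = 7.96572 × 3.99 = 31.7832 kN/m².
A = 1.7 × 1.33 = 2.261 m².
F = p·A = 31.7832 × 2.261 = 71.8618 kN.

F ≈ 71.9 kN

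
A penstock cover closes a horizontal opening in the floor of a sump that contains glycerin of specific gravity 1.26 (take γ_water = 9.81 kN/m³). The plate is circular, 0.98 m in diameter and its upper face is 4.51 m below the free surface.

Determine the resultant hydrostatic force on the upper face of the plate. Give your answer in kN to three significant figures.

F ≈ 42.0 kN

γ = 1.26 × 9.81 = 12.3606 kN/m³.
The plate is horizontal, so pressure is uniform at p = γ·h = 12.3606 × 4.51 = 55.7463 kN/m².
A = π(0.49)² = 0.754296 m².
F = p·A = 55.7463 × 0.754296 = 42.0492 kN.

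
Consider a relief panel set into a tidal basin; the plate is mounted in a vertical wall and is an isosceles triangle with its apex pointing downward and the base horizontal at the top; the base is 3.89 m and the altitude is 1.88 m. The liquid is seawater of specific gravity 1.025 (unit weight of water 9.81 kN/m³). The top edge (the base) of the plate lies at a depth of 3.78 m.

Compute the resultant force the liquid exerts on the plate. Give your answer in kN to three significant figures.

γ = 1.025 × 9.81 = 10.05525 kN/m³.
With the apex down, the centroid sits h/3 = 1.88/3 = 0.626667 m below the base (the top edge), so the centroid depth is h_c = 3.78 + 0.626667 = 4.40667 m.
A = ½ × 3.89 × 1.88 = 3.6566 m².
Resultant F = γ·h_c·A = 10.05525 × 4.40667 × 3.6566 = 162.025 kN.

F ≈ 162 kN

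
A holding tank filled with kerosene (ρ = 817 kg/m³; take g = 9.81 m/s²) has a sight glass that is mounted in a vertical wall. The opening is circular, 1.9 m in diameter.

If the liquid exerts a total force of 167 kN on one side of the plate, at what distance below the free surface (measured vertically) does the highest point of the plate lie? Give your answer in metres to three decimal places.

d_top ≈ 6.399 m

γ = ρg = 817 × 9.81 / 1000 = 8.01477 kN/m³.
A = π(0.95)² = 2.83529 m².
From F = γ·h_c·A, the centroid depth is h_c = 167/(8.01477 × 2.83529) = 7.34899 m.
The centroid is at the centre, 0.95 m below the top of the plate, so the highest point sits at h_top = 7.34899 − 0.95 = 6.39899 m below the surface.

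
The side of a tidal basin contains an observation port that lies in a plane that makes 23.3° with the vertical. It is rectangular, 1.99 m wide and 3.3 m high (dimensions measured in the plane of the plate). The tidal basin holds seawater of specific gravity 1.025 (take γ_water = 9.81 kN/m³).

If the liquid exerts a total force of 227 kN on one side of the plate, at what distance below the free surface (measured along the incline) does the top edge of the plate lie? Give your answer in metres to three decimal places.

γ = 1.025 × 9.81 = 10.05525 kN/m³.
A = 1.99 × 3.3 = 6.567 m².
From F = γ·h_c·A, the centroid depth is h_c = 227/(10.05525 × 6.567) = 3.43768 m.
The plate makes 23.3° with the vertical, i.e. θ = 90° − 23.3° = 66.7° to the horizontal. Measuring y along the incline from the free-surface line, vertical depth h = y·sinθ with sinθ = 0.918446.
Along the incline, y_c = h_c/sinθ = 3.43768/0.918446 = 3.74293 m.
The centroid lies 3.3/2 = 1.65 m below the top edge, so the top edge sits at y_top = 3.74293 − 1.65 = 2.09293 m along the incline.

y_top ≈ 2.093 m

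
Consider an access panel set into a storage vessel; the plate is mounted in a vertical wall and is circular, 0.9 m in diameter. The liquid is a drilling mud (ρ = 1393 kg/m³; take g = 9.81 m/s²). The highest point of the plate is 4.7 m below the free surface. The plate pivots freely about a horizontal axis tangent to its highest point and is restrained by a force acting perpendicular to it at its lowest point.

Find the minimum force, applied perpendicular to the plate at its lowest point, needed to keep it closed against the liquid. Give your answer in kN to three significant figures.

P ≈ 22.9 kN

γ = ρg = 1393 × 9.81 / 1000 = 13.66533 kN/m³.
The centroid is at the centre, 0.45 m below the top of the plate, so the centroid depth is h_c = 4.7 + 0.45 = 5.15 m.
A = π(0.45)² = 0.636173 m².
Resultant F = γ·h_c·A = 13.66533 × 5.15 × 0.636173 = 44.7716 kN.
I_c = πr⁴/4 = π × 0.45⁴/4 = 0.0322062 m⁴.
Centre of pressure: y_p = y_c + I_c/(y_c·A) = 5.15 + 0.0322062/(5.15 × 0.636173) = 5.15 + 0.00983008 = 5.15983 m along the plane.
The resultant acts 0.45 + 0.00983008 = 0.45983 m (along the plate) below the hinge at the top edge, so the moment about the hinge is M = F × 0.45983 = 44.7716 × 0.45983 = 20.5873 kN·m.
A normal force at the bottom, 0.9 m from the hinge, must supply this moment: P = 20.5873/0.9 = 22.8748 kN.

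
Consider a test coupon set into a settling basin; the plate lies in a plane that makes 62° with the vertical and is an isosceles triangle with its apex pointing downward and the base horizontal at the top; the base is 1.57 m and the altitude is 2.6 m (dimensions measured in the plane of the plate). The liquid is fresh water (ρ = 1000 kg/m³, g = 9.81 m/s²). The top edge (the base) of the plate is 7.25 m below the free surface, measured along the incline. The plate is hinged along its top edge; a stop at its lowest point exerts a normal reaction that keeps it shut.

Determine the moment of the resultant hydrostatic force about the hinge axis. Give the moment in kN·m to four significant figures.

γ = ρg = 1000 × 9.81 = 9810 N/m³ = 9.81 kN/m³.
The plate makes 62° with the vertical, i.e. θ = 90° − 62° = 28° to the horizontal. Measuring y along the incline from the free-surface line, vertical depth h = y·sinθ with sinθ = 0.469472.
With the apex down, the centroid sits h/3 = 2.6/3 = 0.866667 m below the base (the top edge), so y_c = 7.25 + 0.866667 = 8.11667 m and h_c = 8.11667 × 0.469472 = 3.81055 m.
A = ½ × 1.57 × 2.6 = 2.041 m².
Resultant F = γ·h_c·A = 9.81 × 3.81055 × 2.041 = 76.2956 kN.
I_c = b·h³/36 = 1.57 × 2.6³/36 = 0.766509 m⁴.
Centre of pressure: y_p = y_c + I_c/(y_c·A) = 8.11667 + 0.766509/(8.11667 × 2.041) = 8.11667 + 0.0462697 = 8.16294 m along the plane.
The resultant acts 0.866667 + 0.0462697 = 0.912937 m (along the plate) below the hinge at the top edge, so the moment about the hinge is M = F × 0.912937 = 76.2956 × 0.912937 = 69.6531 kN·m.

M ≈ 69.65 kN·m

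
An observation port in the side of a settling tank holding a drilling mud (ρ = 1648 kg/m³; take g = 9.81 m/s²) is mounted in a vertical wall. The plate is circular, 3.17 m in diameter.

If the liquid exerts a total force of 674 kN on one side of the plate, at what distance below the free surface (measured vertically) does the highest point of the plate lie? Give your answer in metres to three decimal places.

γ = ρg = 1648 × 9.81 / 1000 = 16.16688 kN/m³.
A = π(1.585)² = 7.89239 m².
From F = γ·h_c·A, the centroid depth is h_c = 674/(16.16688 × 7.89239) = 5.28233 m.
The centroid is at the centre, 1.585 m below the top of the plate, so the highest point sits at h_top = 5.28233 − 1.585 = 3.69733 m below the surface.

d_top ≈ 3.697 m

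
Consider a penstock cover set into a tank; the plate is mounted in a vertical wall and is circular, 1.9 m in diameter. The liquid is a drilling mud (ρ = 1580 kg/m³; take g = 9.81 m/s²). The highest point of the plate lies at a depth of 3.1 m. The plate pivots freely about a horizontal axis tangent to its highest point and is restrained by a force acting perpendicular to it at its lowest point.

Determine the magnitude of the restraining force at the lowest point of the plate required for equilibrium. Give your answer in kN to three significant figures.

γ = ρg = 1580 × 9.81 / 1000 = 15.4998 kN/m³.
The centroid is at the centre, 0.95 m below the top of the plate, so the centroid depth is h_c = 3.1 + 0.95 = 4.05 m.
A = π(0.95)² = 2.83529 m².
Resultant F = γ·h_c·A = 15.4998 × 4.05 × 2.83529 = 177.983 kN.
I_c = πr⁴/4 = π × 0.95⁴/4 = 0.639712 m⁴.
Centre of pressure: y_p = y_c + I_c/(y_c·A) = 4.05 + 0.639712/(4.05 × 2.83529) = 4.05 + 0.0557098 = 4.10571 m along the plane.
The resultant acts 0.95 + 0.0557098 = 1.00571 m (along the plate) below the hinge at the top edge, so the moment about the hinge is M = F × 1.00571 = 177.983 × 1.00571 = 178.999 kN·m.
A normal force at the bottom, 1.9 m from the hinge, must supply this moment: P = 178.999/1.9 = 94.21 kN.

P ≈ 94.2 kN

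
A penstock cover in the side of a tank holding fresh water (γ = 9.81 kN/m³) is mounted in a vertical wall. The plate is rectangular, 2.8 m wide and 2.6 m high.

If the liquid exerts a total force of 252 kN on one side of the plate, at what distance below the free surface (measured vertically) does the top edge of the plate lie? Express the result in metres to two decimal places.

γ = 9.81 kN/m³.
A = 2.8 × 2.6 = 7.28 m².
From F = γ·h_c·A, the centroid depth is h_c = 252/(9.81 × 7.28) = 3.52858 m.
The centroid lies 2.6/2 = 1.3 m below the top edge, so the top edge sits at h_top = 3.52858 − 1.3 = 2.22858 m below the surface.

d_top ≈ 2.23 m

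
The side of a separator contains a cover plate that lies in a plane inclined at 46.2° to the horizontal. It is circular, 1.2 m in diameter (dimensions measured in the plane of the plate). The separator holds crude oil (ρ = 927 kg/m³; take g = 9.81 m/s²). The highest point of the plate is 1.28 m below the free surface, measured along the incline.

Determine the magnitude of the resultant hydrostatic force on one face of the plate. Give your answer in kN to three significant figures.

F ≈ 14.0 kN

γ = ρg = 927 × 9.81 / 1000 = 9.09387 kN/m³.
Let θ = 46.2° be the plate's angle to the horizontal; measure y along the incline from where the plane meets the free surface. Vertical depth h = y·sinθ with sinθ = 0.721760.
The centroid is at the centre, 0.6 m below the top of the plate, so y_c = 1.28 + 0.6 = 1.88 m and h_c = 1.88 × 0.721760 = 1.35691 m.
A = π(0.6)² = 1.13097 m².
Resultant F = γ·h_c·A = 9.09387 × 1.35691 × 1.13097 = 13.9557 kN.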